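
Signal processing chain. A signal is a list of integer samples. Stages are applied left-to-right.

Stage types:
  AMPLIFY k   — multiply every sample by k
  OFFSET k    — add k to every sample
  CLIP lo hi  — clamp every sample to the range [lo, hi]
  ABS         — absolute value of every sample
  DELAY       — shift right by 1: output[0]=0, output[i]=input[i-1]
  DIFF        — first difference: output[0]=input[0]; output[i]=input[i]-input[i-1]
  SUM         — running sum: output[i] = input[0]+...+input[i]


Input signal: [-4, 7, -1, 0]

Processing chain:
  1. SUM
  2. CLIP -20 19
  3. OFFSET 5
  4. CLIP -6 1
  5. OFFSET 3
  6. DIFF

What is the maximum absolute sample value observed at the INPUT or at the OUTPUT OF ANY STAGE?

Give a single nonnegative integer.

Input: [-4, 7, -1, 0] (max |s|=7)
Stage 1 (SUM): sum[0..0]=-4, sum[0..1]=3, sum[0..2]=2, sum[0..3]=2 -> [-4, 3, 2, 2] (max |s|=4)
Stage 2 (CLIP -20 19): clip(-4,-20,19)=-4, clip(3,-20,19)=3, clip(2,-20,19)=2, clip(2,-20,19)=2 -> [-4, 3, 2, 2] (max |s|=4)
Stage 3 (OFFSET 5): -4+5=1, 3+5=8, 2+5=7, 2+5=7 -> [1, 8, 7, 7] (max |s|=8)
Stage 4 (CLIP -6 1): clip(1,-6,1)=1, clip(8,-6,1)=1, clip(7,-6,1)=1, clip(7,-6,1)=1 -> [1, 1, 1, 1] (max |s|=1)
Stage 5 (OFFSET 3): 1+3=4, 1+3=4, 1+3=4, 1+3=4 -> [4, 4, 4, 4] (max |s|=4)
Stage 6 (DIFF): s[0]=4, 4-4=0, 4-4=0, 4-4=0 -> [4, 0, 0, 0] (max |s|=4)
Overall max amplitude: 8

Answer: 8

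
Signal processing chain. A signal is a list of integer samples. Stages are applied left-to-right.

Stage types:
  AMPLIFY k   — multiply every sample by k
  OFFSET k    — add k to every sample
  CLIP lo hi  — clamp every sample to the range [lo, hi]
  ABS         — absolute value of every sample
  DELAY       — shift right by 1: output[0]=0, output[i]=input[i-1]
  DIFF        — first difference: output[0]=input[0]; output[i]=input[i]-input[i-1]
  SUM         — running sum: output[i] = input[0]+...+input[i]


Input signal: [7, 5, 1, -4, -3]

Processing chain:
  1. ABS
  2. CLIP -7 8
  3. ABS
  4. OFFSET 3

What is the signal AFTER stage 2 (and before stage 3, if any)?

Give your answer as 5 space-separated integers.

Input: [7, 5, 1, -4, -3]
Stage 1 (ABS): |7|=7, |5|=5, |1|=1, |-4|=4, |-3|=3 -> [7, 5, 1, 4, 3]
Stage 2 (CLIP -7 8): clip(7,-7,8)=7, clip(5,-7,8)=5, clip(1,-7,8)=1, clip(4,-7,8)=4, clip(3,-7,8)=3 -> [7, 5, 1, 4, 3]

Answer: 7 5 1 4 3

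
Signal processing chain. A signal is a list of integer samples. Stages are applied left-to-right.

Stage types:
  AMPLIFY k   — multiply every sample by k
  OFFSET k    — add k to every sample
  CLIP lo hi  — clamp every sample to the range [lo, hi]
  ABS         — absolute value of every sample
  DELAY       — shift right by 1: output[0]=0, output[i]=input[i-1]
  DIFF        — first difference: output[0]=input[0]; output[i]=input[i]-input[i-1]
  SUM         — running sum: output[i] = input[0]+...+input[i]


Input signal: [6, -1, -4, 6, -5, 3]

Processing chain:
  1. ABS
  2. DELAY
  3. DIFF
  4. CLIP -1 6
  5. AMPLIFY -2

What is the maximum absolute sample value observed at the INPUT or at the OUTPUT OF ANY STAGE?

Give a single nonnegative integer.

Input: [6, -1, -4, 6, -5, 3] (max |s|=6)
Stage 1 (ABS): |6|=6, |-1|=1, |-4|=4, |6|=6, |-5|=5, |3|=3 -> [6, 1, 4, 6, 5, 3] (max |s|=6)
Stage 2 (DELAY): [0, 6, 1, 4, 6, 5] = [0, 6, 1, 4, 6, 5] -> [0, 6, 1, 4, 6, 5] (max |s|=6)
Stage 3 (DIFF): s[0]=0, 6-0=6, 1-6=-5, 4-1=3, 6-4=2, 5-6=-1 -> [0, 6, -5, 3, 2, -1] (max |s|=6)
Stage 4 (CLIP -1 6): clip(0,-1,6)=0, clip(6,-1,6)=6, clip(-5,-1,6)=-1, clip(3,-1,6)=3, clip(2,-1,6)=2, clip(-1,-1,6)=-1 -> [0, 6, -1, 3, 2, -1] (max |s|=6)
Stage 5 (AMPLIFY -2): 0*-2=0, 6*-2=-12, -1*-2=2, 3*-2=-6, 2*-2=-4, -1*-2=2 -> [0, -12, 2, -6, -4, 2] (max |s|=12)
Overall max amplitude: 12

Answer: 12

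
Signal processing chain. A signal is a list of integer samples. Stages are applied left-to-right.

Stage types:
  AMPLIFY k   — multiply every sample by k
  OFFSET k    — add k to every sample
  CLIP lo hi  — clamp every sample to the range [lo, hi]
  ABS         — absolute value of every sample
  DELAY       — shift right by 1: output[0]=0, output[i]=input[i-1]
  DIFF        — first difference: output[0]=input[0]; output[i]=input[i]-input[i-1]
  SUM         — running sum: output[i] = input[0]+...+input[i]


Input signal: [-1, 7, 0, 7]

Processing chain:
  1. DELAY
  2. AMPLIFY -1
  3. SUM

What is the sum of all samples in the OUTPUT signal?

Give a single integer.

Answer: -11

Derivation:
Input: [-1, 7, 0, 7]
Stage 1 (DELAY): [0, -1, 7, 0] = [0, -1, 7, 0] -> [0, -1, 7, 0]
Stage 2 (AMPLIFY -1): 0*-1=0, -1*-1=1, 7*-1=-7, 0*-1=0 -> [0, 1, -7, 0]
Stage 3 (SUM): sum[0..0]=0, sum[0..1]=1, sum[0..2]=-6, sum[0..3]=-6 -> [0, 1, -6, -6]
Output sum: -11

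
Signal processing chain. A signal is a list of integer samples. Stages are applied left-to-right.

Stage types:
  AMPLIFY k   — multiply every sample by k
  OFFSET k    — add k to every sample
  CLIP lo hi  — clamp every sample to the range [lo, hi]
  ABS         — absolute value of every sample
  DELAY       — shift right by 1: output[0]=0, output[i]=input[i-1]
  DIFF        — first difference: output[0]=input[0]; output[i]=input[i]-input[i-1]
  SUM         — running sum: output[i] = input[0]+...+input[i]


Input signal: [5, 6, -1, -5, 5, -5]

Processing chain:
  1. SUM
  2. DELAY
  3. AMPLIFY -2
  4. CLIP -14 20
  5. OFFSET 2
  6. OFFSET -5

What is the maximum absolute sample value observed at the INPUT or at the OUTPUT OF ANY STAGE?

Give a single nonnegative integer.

Input: [5, 6, -1, -5, 5, -5] (max |s|=6)
Stage 1 (SUM): sum[0..0]=5, sum[0..1]=11, sum[0..2]=10, sum[0..3]=5, sum[0..4]=10, sum[0..5]=5 -> [5, 11, 10, 5, 10, 5] (max |s|=11)
Stage 2 (DELAY): [0, 5, 11, 10, 5, 10] = [0, 5, 11, 10, 5, 10] -> [0, 5, 11, 10, 5, 10] (max |s|=11)
Stage 3 (AMPLIFY -2): 0*-2=0, 5*-2=-10, 11*-2=-22, 10*-2=-20, 5*-2=-10, 10*-2=-20 -> [0, -10, -22, -20, -10, -20] (max |s|=22)
Stage 4 (CLIP -14 20): clip(0,-14,20)=0, clip(-10,-14,20)=-10, clip(-22,-14,20)=-14, clip(-20,-14,20)=-14, clip(-10,-14,20)=-10, clip(-20,-14,20)=-14 -> [0, -10, -14, -14, -10, -14] (max |s|=14)
Stage 5 (OFFSET 2): 0+2=2, -10+2=-8, -14+2=-12, -14+2=-12, -10+2=-8, -14+2=-12 -> [2, -8, -12, -12, -8, -12] (max |s|=12)
Stage 6 (OFFSET -5): 2+-5=-3, -8+-5=-13, -12+-5=-17, -12+-5=-17, -8+-5=-13, -12+-5=-17 -> [-3, -13, -17, -17, -13, -17] (max |s|=17)
Overall max amplitude: 22

Answer: 22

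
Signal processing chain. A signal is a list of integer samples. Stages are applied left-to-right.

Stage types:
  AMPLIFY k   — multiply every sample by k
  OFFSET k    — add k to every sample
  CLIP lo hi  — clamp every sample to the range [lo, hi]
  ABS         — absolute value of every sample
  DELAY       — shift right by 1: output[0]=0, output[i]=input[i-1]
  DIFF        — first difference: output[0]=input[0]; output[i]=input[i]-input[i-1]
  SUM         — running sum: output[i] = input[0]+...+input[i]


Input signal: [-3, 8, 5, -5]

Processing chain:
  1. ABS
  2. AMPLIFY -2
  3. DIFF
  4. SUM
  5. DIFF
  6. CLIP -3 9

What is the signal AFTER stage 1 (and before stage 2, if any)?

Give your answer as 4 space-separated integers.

Answer: 3 8 5 5

Derivation:
Input: [-3, 8, 5, -5]
Stage 1 (ABS): |-3|=3, |8|=8, |5|=5, |-5|=5 -> [3, 8, 5, 5]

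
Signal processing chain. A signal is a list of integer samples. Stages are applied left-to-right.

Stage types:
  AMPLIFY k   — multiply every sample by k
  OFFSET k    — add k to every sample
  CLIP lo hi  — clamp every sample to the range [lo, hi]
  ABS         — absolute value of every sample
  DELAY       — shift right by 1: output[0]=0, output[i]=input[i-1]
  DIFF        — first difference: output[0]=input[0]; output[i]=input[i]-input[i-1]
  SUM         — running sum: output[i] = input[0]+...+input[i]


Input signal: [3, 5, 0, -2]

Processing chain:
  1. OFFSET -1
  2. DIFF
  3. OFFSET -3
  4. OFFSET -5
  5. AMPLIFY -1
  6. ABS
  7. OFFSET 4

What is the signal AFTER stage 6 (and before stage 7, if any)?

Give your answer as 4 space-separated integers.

Answer: 6 6 13 10

Derivation:
Input: [3, 5, 0, -2]
Stage 1 (OFFSET -1): 3+-1=2, 5+-1=4, 0+-1=-1, -2+-1=-3 -> [2, 4, -1, -3]
Stage 2 (DIFF): s[0]=2, 4-2=2, -1-4=-5, -3--1=-2 -> [2, 2, -5, -2]
Stage 3 (OFFSET -3): 2+-3=-1, 2+-3=-1, -5+-3=-8, -2+-3=-5 -> [-1, -1, -8, -5]
Stage 4 (OFFSET -5): -1+-5=-6, -1+-5=-6, -8+-5=-13, -5+-5=-10 -> [-6, -6, -13, -10]
Stage 5 (AMPLIFY -1): -6*-1=6, -6*-1=6, -13*-1=13, -10*-1=10 -> [6, 6, 13, 10]
Stage 6 (ABS): |6|=6, |6|=6, |13|=13, |10|=10 -> [6, 6, 13, 10]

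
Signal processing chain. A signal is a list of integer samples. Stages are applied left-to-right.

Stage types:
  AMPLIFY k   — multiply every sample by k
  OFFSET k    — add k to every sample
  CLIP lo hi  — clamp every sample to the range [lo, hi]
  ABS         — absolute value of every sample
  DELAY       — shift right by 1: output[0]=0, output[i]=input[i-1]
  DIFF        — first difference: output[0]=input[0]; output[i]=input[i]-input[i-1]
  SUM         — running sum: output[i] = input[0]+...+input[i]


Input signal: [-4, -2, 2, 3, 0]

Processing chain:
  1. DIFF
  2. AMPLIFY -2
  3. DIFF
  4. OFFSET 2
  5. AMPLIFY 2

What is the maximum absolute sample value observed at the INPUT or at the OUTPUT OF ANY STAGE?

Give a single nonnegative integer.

Answer: 20

Derivation:
Input: [-4, -2, 2, 3, 0] (max |s|=4)
Stage 1 (DIFF): s[0]=-4, -2--4=2, 2--2=4, 3-2=1, 0-3=-3 -> [-4, 2, 4, 1, -3] (max |s|=4)
Stage 2 (AMPLIFY -2): -4*-2=8, 2*-2=-4, 4*-2=-8, 1*-2=-2, -3*-2=6 -> [8, -4, -8, -2, 6] (max |s|=8)
Stage 3 (DIFF): s[0]=8, -4-8=-12, -8--4=-4, -2--8=6, 6--2=8 -> [8, -12, -4, 6, 8] (max |s|=12)
Stage 4 (OFFSET 2): 8+2=10, -12+2=-10, -4+2=-2, 6+2=8, 8+2=10 -> [10, -10, -2, 8, 10] (max |s|=10)
Stage 5 (AMPLIFY 2): 10*2=20, -10*2=-20, -2*2=-4, 8*2=16, 10*2=20 -> [20, -20, -4, 16, 20] (max |s|=20)
Overall max amplitude: 20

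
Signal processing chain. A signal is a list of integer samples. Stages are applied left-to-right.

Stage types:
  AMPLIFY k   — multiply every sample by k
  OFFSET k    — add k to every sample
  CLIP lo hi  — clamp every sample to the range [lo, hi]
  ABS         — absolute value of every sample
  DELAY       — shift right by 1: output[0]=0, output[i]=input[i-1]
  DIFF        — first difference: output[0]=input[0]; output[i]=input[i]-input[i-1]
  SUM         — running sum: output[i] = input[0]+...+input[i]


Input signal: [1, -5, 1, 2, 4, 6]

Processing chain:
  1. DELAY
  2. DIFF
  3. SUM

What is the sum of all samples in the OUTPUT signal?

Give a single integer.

Answer: 3

Derivation:
Input: [1, -5, 1, 2, 4, 6]
Stage 1 (DELAY): [0, 1, -5, 1, 2, 4] = [0, 1, -5, 1, 2, 4] -> [0, 1, -5, 1, 2, 4]
Stage 2 (DIFF): s[0]=0, 1-0=1, -5-1=-6, 1--5=6, 2-1=1, 4-2=2 -> [0, 1, -6, 6, 1, 2]
Stage 3 (SUM): sum[0..0]=0, sum[0..1]=1, sum[0..2]=-5, sum[0..3]=1, sum[0..4]=2, sum[0..5]=4 -> [0, 1, -5, 1, 2, 4]
Output sum: 3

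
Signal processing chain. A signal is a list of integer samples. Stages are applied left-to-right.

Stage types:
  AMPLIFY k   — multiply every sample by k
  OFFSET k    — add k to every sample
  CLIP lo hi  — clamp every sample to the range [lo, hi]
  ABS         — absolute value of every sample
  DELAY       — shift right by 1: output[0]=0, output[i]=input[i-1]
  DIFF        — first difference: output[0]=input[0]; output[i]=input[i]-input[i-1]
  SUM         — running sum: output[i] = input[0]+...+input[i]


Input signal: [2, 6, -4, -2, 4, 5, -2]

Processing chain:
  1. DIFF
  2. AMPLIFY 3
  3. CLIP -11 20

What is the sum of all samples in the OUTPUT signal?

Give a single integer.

Answer: 23

Derivation:
Input: [2, 6, -4, -2, 4, 5, -2]
Stage 1 (DIFF): s[0]=2, 6-2=4, -4-6=-10, -2--4=2, 4--2=6, 5-4=1, -2-5=-7 -> [2, 4, -10, 2, 6, 1, -7]
Stage 2 (AMPLIFY 3): 2*3=6, 4*3=12, -10*3=-30, 2*3=6, 6*3=18, 1*3=3, -7*3=-21 -> [6, 12, -30, 6, 18, 3, -21]
Stage 3 (CLIP -11 20): clip(6,-11,20)=6, clip(12,-11,20)=12, clip(-30,-11,20)=-11, clip(6,-11,20)=6, clip(18,-11,20)=18, clip(3,-11,20)=3, clip(-21,-11,20)=-11 -> [6, 12, -11, 6, 18, 3, -11]
Output sum: 23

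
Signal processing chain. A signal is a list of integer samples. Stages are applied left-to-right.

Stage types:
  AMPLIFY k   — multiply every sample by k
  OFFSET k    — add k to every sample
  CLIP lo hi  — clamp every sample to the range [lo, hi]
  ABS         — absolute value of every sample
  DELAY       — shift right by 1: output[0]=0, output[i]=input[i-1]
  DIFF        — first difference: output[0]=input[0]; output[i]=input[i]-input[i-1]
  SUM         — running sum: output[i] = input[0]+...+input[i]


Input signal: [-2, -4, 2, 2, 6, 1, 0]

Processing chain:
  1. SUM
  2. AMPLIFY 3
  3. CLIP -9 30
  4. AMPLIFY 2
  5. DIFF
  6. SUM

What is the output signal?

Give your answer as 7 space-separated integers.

Input: [-2, -4, 2, 2, 6, 1, 0]
Stage 1 (SUM): sum[0..0]=-2, sum[0..1]=-6, sum[0..2]=-4, sum[0..3]=-2, sum[0..4]=4, sum[0..5]=5, sum[0..6]=5 -> [-2, -6, -4, -2, 4, 5, 5]
Stage 2 (AMPLIFY 3): -2*3=-6, -6*3=-18, -4*3=-12, -2*3=-6, 4*3=12, 5*3=15, 5*3=15 -> [-6, -18, -12, -6, 12, 15, 15]
Stage 3 (CLIP -9 30): clip(-6,-9,30)=-6, clip(-18,-9,30)=-9, clip(-12,-9,30)=-9, clip(-6,-9,30)=-6, clip(12,-9,30)=12, clip(15,-9,30)=15, clip(15,-9,30)=15 -> [-6, -9, -9, -6, 12, 15, 15]
Stage 4 (AMPLIFY 2): -6*2=-12, -9*2=-18, -9*2=-18, -6*2=-12, 12*2=24, 15*2=30, 15*2=30 -> [-12, -18, -18, -12, 24, 30, 30]
Stage 5 (DIFF): s[0]=-12, -18--12=-6, -18--18=0, -12--18=6, 24--12=36, 30-24=6, 30-30=0 -> [-12, -6, 0, 6, 36, 6, 0]
Stage 6 (SUM): sum[0..0]=-12, sum[0..1]=-18, sum[0..2]=-18, sum[0..3]=-12, sum[0..4]=24, sum[0..5]=30, sum[0..6]=30 -> [-12, -18, -18, -12, 24, 30, 30]

Answer: -12 -18 -18 -12 24 30 30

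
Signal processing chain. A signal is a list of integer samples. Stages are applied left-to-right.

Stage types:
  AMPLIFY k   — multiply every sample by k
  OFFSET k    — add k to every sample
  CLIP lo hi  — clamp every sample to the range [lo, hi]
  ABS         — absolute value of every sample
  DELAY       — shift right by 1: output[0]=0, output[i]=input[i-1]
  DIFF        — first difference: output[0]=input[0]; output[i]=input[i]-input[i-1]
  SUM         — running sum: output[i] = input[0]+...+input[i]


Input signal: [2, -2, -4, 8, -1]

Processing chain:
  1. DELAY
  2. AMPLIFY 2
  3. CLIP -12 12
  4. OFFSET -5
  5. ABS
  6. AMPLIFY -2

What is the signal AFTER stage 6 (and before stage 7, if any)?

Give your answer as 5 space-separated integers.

Input: [2, -2, -4, 8, -1]
Stage 1 (DELAY): [0, 2, -2, -4, 8] = [0, 2, -2, -4, 8] -> [0, 2, -2, -4, 8]
Stage 2 (AMPLIFY 2): 0*2=0, 2*2=4, -2*2=-4, -4*2=-8, 8*2=16 -> [0, 4, -4, -8, 16]
Stage 3 (CLIP -12 12): clip(0,-12,12)=0, clip(4,-12,12)=4, clip(-4,-12,12)=-4, clip(-8,-12,12)=-8, clip(16,-12,12)=12 -> [0, 4, -4, -8, 12]
Stage 4 (OFFSET -5): 0+-5=-5, 4+-5=-1, -4+-5=-9, -8+-5=-13, 12+-5=7 -> [-5, -1, -9, -13, 7]
Stage 5 (ABS): |-5|=5, |-1|=1, |-9|=9, |-13|=13, |7|=7 -> [5, 1, 9, 13, 7]
Stage 6 (AMPLIFY -2): 5*-2=-10, 1*-2=-2, 9*-2=-18, 13*-2=-26, 7*-2=-14 -> [-10, -2, -18, -26, -14]

Answer: -10 -2 -18 -26 -14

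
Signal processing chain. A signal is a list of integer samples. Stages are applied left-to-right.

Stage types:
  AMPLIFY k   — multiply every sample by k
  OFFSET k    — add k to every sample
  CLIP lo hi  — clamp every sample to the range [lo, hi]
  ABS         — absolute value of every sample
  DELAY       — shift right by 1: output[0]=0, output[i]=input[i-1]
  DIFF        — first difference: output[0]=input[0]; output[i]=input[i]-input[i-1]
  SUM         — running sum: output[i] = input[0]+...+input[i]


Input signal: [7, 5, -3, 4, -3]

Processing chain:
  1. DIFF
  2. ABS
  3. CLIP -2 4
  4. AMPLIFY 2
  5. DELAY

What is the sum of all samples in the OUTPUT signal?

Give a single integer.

Input: [7, 5, -3, 4, -3]
Stage 1 (DIFF): s[0]=7, 5-7=-2, -3-5=-8, 4--3=7, -3-4=-7 -> [7, -2, -8, 7, -7]
Stage 2 (ABS): |7|=7, |-2|=2, |-8|=8, |7|=7, |-7|=7 -> [7, 2, 8, 7, 7]
Stage 3 (CLIP -2 4): clip(7,-2,4)=4, clip(2,-2,4)=2, clip(8,-2,4)=4, clip(7,-2,4)=4, clip(7,-2,4)=4 -> [4, 2, 4, 4, 4]
Stage 4 (AMPLIFY 2): 4*2=8, 2*2=4, 4*2=8, 4*2=8, 4*2=8 -> [8, 4, 8, 8, 8]
Stage 5 (DELAY): [0, 8, 4, 8, 8] = [0, 8, 4, 8, 8] -> [0, 8, 4, 8, 8]
Output sum: 28

Answer: 28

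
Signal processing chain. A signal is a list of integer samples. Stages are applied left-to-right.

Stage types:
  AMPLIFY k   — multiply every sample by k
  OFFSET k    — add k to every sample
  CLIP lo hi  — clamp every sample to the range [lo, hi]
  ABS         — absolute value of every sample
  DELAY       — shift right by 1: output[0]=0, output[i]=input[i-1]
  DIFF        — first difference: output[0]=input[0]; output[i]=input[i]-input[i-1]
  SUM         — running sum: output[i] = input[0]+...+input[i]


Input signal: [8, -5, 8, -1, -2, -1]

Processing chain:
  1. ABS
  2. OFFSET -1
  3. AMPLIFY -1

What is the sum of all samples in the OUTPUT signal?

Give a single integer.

Answer: -19

Derivation:
Input: [8, -5, 8, -1, -2, -1]
Stage 1 (ABS): |8|=8, |-5|=5, |8|=8, |-1|=1, |-2|=2, |-1|=1 -> [8, 5, 8, 1, 2, 1]
Stage 2 (OFFSET -1): 8+-1=7, 5+-1=4, 8+-1=7, 1+-1=0, 2+-1=1, 1+-1=0 -> [7, 4, 7, 0, 1, 0]
Stage 3 (AMPLIFY -1): 7*-1=-7, 4*-1=-4, 7*-1=-7, 0*-1=0, 1*-1=-1, 0*-1=0 -> [-7, -4, -7, 0, -1, 0]
Output sum: -19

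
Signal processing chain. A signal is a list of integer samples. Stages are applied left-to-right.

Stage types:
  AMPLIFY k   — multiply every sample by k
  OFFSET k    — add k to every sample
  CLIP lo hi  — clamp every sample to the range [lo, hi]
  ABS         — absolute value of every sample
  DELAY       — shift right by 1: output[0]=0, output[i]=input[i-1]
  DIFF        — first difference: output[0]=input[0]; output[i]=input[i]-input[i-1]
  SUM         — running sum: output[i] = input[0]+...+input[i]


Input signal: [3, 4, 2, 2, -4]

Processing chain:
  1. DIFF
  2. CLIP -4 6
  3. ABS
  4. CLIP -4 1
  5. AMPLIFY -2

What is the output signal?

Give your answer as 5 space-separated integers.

Answer: -2 -2 -2 0 -2

Derivation:
Input: [3, 4, 2, 2, -4]
Stage 1 (DIFF): s[0]=3, 4-3=1, 2-4=-2, 2-2=0, -4-2=-6 -> [3, 1, -2, 0, -6]
Stage 2 (CLIP -4 6): clip(3,-4,6)=3, clip(1,-4,6)=1, clip(-2,-4,6)=-2, clip(0,-4,6)=0, clip(-6,-4,6)=-4 -> [3, 1, -2, 0, -4]
Stage 3 (ABS): |3|=3, |1|=1, |-2|=2, |0|=0, |-4|=4 -> [3, 1, 2, 0, 4]
Stage 4 (CLIP -4 1): clip(3,-4,1)=1, clip(1,-4,1)=1, clip(2,-4,1)=1, clip(0,-4,1)=0, clip(4,-4,1)=1 -> [1, 1, 1, 0, 1]
Stage 5 (AMPLIFY -2): 1*-2=-2, 1*-2=-2, 1*-2=-2, 0*-2=0, 1*-2=-2 -> [-2, -2, -2, 0, -2]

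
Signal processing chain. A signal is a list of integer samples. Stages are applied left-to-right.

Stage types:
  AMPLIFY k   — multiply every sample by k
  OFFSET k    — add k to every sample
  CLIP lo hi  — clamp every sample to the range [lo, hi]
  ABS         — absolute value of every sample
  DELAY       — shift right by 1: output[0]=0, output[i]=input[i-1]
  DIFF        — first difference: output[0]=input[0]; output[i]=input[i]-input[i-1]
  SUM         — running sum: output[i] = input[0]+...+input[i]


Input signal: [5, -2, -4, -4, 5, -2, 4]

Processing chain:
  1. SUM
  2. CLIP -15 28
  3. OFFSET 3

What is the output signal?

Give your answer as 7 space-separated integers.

Answer: 8 6 2 -2 3 1 5

Derivation:
Input: [5, -2, -4, -4, 5, -2, 4]
Stage 1 (SUM): sum[0..0]=5, sum[0..1]=3, sum[0..2]=-1, sum[0..3]=-5, sum[0..4]=0, sum[0..5]=-2, sum[0..6]=2 -> [5, 3, -1, -5, 0, -2, 2]
Stage 2 (CLIP -15 28): clip(5,-15,28)=5, clip(3,-15,28)=3, clip(-1,-15,28)=-1, clip(-5,-15,28)=-5, clip(0,-15,28)=0, clip(-2,-15,28)=-2, clip(2,-15,28)=2 -> [5, 3, -1, -5, 0, -2, 2]
Stage 3 (OFFSET 3): 5+3=8, 3+3=6, -1+3=2, -5+3=-2, 0+3=3, -2+3=1, 2+3=5 -> [8, 6, 2, -2, 3, 1, 5]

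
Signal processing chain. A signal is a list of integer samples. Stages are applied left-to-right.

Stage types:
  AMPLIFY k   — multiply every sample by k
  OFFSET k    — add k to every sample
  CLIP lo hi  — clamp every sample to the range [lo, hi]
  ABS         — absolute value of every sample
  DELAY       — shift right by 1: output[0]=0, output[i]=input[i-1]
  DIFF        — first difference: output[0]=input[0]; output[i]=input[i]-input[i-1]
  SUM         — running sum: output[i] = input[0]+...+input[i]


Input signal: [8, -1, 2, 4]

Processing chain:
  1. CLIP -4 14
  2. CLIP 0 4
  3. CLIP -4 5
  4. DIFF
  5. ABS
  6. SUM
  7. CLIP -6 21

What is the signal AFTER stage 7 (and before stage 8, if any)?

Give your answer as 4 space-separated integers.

Input: [8, -1, 2, 4]
Stage 1 (CLIP -4 14): clip(8,-4,14)=8, clip(-1,-4,14)=-1, clip(2,-4,14)=2, clip(4,-4,14)=4 -> [8, -1, 2, 4]
Stage 2 (CLIP 0 4): clip(8,0,4)=4, clip(-1,0,4)=0, clip(2,0,4)=2, clip(4,0,4)=4 -> [4, 0, 2, 4]
Stage 3 (CLIP -4 5): clip(4,-4,5)=4, clip(0,-4,5)=0, clip(2,-4,5)=2, clip(4,-4,5)=4 -> [4, 0, 2, 4]
Stage 4 (DIFF): s[0]=4, 0-4=-4, 2-0=2, 4-2=2 -> [4, -4, 2, 2]
Stage 5 (ABS): |4|=4, |-4|=4, |2|=2, |2|=2 -> [4, 4, 2, 2]
Stage 6 (SUM): sum[0..0]=4, sum[0..1]=8, sum[0..2]=10, sum[0..3]=12 -> [4, 8, 10, 12]
Stage 7 (CLIP -6 21): clip(4,-6,21)=4, clip(8,-6,21)=8, clip(10,-6,21)=10, clip(12,-6,21)=12 -> [4, 8, 10, 12]

Answer: 4 8 10 12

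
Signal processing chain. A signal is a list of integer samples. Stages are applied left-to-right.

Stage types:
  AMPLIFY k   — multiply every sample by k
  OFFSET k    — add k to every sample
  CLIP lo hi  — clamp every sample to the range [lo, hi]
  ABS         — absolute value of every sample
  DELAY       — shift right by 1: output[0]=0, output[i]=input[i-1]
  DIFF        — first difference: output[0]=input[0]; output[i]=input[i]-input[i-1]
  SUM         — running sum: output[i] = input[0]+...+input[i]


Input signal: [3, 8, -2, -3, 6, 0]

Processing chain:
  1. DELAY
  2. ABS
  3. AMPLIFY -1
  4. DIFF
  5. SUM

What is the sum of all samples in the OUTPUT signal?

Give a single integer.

Input: [3, 8, -2, -3, 6, 0]
Stage 1 (DELAY): [0, 3, 8, -2, -3, 6] = [0, 3, 8, -2, -3, 6] -> [0, 3, 8, -2, -3, 6]
Stage 2 (ABS): |0|=0, |3|=3, |8|=8, |-2|=2, |-3|=3, |6|=6 -> [0, 3, 8, 2, 3, 6]
Stage 3 (AMPLIFY -1): 0*-1=0, 3*-1=-3, 8*-1=-8, 2*-1=-2, 3*-1=-3, 6*-1=-6 -> [0, -3, -8, -2, -3, -6]
Stage 4 (DIFF): s[0]=0, -3-0=-3, -8--3=-5, -2--8=6, -3--2=-1, -6--3=-3 -> [0, -3, -5, 6, -1, -3]
Stage 5 (SUM): sum[0..0]=0, sum[0..1]=-3, sum[0..2]=-8, sum[0..3]=-2, sum[0..4]=-3, sum[0..5]=-6 -> [0, -3, -8, -2, -3, -6]
Output sum: -22

Answer: -22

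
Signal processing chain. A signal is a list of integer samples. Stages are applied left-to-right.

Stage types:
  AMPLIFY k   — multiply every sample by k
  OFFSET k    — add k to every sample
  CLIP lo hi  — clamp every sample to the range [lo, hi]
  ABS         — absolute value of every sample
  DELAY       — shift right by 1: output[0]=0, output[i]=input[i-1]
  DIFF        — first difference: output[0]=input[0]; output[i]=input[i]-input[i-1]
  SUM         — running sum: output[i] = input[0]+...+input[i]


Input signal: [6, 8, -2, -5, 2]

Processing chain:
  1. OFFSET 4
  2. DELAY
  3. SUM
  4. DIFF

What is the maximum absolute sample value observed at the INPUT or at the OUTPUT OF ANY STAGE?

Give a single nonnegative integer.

Answer: 24

Derivation:
Input: [6, 8, -2, -5, 2] (max |s|=8)
Stage 1 (OFFSET 4): 6+4=10, 8+4=12, -2+4=2, -5+4=-1, 2+4=6 -> [10, 12, 2, -1, 6] (max |s|=12)
Stage 2 (DELAY): [0, 10, 12, 2, -1] = [0, 10, 12, 2, -1] -> [0, 10, 12, 2, -1] (max |s|=12)
Stage 3 (SUM): sum[0..0]=0, sum[0..1]=10, sum[0..2]=22, sum[0..3]=24, sum[0..4]=23 -> [0, 10, 22, 24, 23] (max |s|=24)
Stage 4 (DIFF): s[0]=0, 10-0=10, 22-10=12, 24-22=2, 23-24=-1 -> [0, 10, 12, 2, -1] (max |s|=12)
Overall max amplitude: 24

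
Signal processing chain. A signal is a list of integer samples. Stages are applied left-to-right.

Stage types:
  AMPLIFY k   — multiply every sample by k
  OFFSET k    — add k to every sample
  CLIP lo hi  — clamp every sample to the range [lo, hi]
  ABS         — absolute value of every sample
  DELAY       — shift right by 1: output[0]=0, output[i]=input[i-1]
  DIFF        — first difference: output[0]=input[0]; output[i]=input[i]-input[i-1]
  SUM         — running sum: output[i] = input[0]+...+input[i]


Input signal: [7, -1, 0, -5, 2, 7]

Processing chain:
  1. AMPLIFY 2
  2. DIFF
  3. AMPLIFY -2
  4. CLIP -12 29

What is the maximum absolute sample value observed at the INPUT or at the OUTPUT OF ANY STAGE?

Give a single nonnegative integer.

Input: [7, -1, 0, -5, 2, 7] (max |s|=7)
Stage 1 (AMPLIFY 2): 7*2=14, -1*2=-2, 0*2=0, -5*2=-10, 2*2=4, 7*2=14 -> [14, -2, 0, -10, 4, 14] (max |s|=14)
Stage 2 (DIFF): s[0]=14, -2-14=-16, 0--2=2, -10-0=-10, 4--10=14, 14-4=10 -> [14, -16, 2, -10, 14, 10] (max |s|=16)
Stage 3 (AMPLIFY -2): 14*-2=-28, -16*-2=32, 2*-2=-4, -10*-2=20, 14*-2=-28, 10*-2=-20 -> [-28, 32, -4, 20, -28, -20] (max |s|=32)
Stage 4 (CLIP -12 29): clip(-28,-12,29)=-12, clip(32,-12,29)=29, clip(-4,-12,29)=-4, clip(20,-12,29)=20, clip(-28,-12,29)=-12, clip(-20,-12,29)=-12 -> [-12, 29, -4, 20, -12, -12] (max |s|=29)
Overall max amplitude: 32

Answer: 32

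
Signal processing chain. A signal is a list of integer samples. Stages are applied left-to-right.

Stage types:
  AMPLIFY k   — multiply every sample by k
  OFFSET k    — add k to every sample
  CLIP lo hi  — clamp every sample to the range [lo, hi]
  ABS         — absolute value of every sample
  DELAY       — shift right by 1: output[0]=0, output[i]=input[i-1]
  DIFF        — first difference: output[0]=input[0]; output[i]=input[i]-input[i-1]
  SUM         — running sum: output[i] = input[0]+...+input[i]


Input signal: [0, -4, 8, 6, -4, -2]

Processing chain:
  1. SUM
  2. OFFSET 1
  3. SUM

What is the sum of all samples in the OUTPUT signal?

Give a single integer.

Input: [0, -4, 8, 6, -4, -2]
Stage 1 (SUM): sum[0..0]=0, sum[0..1]=-4, sum[0..2]=4, sum[0..3]=10, sum[0..4]=6, sum[0..5]=4 -> [0, -4, 4, 10, 6, 4]
Stage 2 (OFFSET 1): 0+1=1, -4+1=-3, 4+1=5, 10+1=11, 6+1=7, 4+1=5 -> [1, -3, 5, 11, 7, 5]
Stage 3 (SUM): sum[0..0]=1, sum[0..1]=-2, sum[0..2]=3, sum[0..3]=14, sum[0..4]=21, sum[0..5]=26 -> [1, -2, 3, 14, 21, 26]
Output sum: 63

Answer: 63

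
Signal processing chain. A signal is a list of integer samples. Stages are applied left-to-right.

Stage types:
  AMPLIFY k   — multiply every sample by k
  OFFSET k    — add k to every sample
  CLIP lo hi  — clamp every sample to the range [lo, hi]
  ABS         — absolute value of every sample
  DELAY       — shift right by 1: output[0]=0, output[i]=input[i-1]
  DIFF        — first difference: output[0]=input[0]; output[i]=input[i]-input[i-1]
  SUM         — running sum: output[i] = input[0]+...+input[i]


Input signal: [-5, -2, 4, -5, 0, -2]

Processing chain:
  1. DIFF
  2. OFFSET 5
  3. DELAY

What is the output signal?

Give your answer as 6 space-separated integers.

Input: [-5, -2, 4, -5, 0, -2]
Stage 1 (DIFF): s[0]=-5, -2--5=3, 4--2=6, -5-4=-9, 0--5=5, -2-0=-2 -> [-5, 3, 6, -9, 5, -2]
Stage 2 (OFFSET 5): -5+5=0, 3+5=8, 6+5=11, -9+5=-4, 5+5=10, -2+5=3 -> [0, 8, 11, -4, 10, 3]
Stage 3 (DELAY): [0, 0, 8, 11, -4, 10] = [0, 0, 8, 11, -4, 10] -> [0, 0, 8, 11, -4, 10]

Answer: 0 0 8 11 -4 10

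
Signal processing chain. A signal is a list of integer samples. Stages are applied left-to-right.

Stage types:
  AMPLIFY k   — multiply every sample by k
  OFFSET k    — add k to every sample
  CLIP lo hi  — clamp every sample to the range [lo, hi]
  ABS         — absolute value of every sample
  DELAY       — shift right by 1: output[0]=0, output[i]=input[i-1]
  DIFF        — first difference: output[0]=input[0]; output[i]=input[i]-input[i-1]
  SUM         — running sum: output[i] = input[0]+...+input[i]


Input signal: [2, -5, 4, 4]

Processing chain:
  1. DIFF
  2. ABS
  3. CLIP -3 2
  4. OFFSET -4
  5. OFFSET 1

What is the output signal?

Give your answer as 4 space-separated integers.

Input: [2, -5, 4, 4]
Stage 1 (DIFF): s[0]=2, -5-2=-7, 4--5=9, 4-4=0 -> [2, -7, 9, 0]
Stage 2 (ABS): |2|=2, |-7|=7, |9|=9, |0|=0 -> [2, 7, 9, 0]
Stage 3 (CLIP -3 2): clip(2,-3,2)=2, clip(7,-3,2)=2, clip(9,-3,2)=2, clip(0,-3,2)=0 -> [2, 2, 2, 0]
Stage 4 (OFFSET -4): 2+-4=-2, 2+-4=-2, 2+-4=-2, 0+-4=-4 -> [-2, -2, -2, -4]
Stage 5 (OFFSET 1): -2+1=-1, -2+1=-1, -2+1=-1, -4+1=-3 -> [-1, -1, -1, -3]

Answer: -1 -1 -1 -3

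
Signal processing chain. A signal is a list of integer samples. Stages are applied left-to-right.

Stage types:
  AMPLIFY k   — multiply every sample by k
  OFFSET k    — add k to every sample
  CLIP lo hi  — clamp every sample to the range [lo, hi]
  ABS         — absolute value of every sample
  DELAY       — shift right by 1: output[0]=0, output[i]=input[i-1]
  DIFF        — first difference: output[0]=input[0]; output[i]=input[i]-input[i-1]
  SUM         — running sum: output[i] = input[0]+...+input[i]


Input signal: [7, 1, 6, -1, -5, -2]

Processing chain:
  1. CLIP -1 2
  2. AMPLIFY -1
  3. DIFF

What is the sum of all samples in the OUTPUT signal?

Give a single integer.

Answer: 1

Derivation:
Input: [7, 1, 6, -1, -5, -2]
Stage 1 (CLIP -1 2): clip(7,-1,2)=2, clip(1,-1,2)=1, clip(6,-1,2)=2, clip(-1,-1,2)=-1, clip(-5,-1,2)=-1, clip(-2,-1,2)=-1 -> [2, 1, 2, -1, -1, -1]
Stage 2 (AMPLIFY -1): 2*-1=-2, 1*-1=-1, 2*-1=-2, -1*-1=1, -1*-1=1, -1*-1=1 -> [-2, -1, -2, 1, 1, 1]
Stage 3 (DIFF): s[0]=-2, -1--2=1, -2--1=-1, 1--2=3, 1-1=0, 1-1=0 -> [-2, 1, -1, 3, 0, 0]
Output sum: 1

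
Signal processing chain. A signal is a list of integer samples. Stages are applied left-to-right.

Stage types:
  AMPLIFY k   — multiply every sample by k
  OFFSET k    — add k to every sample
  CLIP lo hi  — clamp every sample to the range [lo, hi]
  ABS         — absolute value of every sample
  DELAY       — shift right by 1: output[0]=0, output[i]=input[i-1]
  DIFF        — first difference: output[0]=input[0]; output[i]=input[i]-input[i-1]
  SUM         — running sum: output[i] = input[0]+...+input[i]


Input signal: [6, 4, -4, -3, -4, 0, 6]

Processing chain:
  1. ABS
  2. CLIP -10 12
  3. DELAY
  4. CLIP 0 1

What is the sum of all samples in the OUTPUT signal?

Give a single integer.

Answer: 5

Derivation:
Input: [6, 4, -4, -3, -4, 0, 6]
Stage 1 (ABS): |6|=6, |4|=4, |-4|=4, |-3|=3, |-4|=4, |0|=0, |6|=6 -> [6, 4, 4, 3, 4, 0, 6]
Stage 2 (CLIP -10 12): clip(6,-10,12)=6, clip(4,-10,12)=4, clip(4,-10,12)=4, clip(3,-10,12)=3, clip(4,-10,12)=4, clip(0,-10,12)=0, clip(6,-10,12)=6 -> [6, 4, 4, 3, 4, 0, 6]
Stage 3 (DELAY): [0, 6, 4, 4, 3, 4, 0] = [0, 6, 4, 4, 3, 4, 0] -> [0, 6, 4, 4, 3, 4, 0]
Stage 4 (CLIP 0 1): clip(0,0,1)=0, clip(6,0,1)=1, clip(4,0,1)=1, clip(4,0,1)=1, clip(3,0,1)=1, clip(4,0,1)=1, clip(0,0,1)=0 -> [0, 1, 1, 1, 1, 1, 0]
Output sum: 5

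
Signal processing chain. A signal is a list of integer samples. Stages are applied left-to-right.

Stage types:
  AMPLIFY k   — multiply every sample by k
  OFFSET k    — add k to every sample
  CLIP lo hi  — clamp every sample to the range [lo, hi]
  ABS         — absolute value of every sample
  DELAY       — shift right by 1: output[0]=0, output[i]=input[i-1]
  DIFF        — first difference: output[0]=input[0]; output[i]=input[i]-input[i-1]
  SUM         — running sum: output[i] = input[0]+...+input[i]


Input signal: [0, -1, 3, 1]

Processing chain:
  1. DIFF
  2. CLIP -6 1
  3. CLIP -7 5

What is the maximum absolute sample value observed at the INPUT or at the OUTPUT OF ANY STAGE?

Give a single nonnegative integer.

Answer: 4

Derivation:
Input: [0, -1, 3, 1] (max |s|=3)
Stage 1 (DIFF): s[0]=0, -1-0=-1, 3--1=4, 1-3=-2 -> [0, -1, 4, -2] (max |s|=4)
Stage 2 (CLIP -6 1): clip(0,-6,1)=0, clip(-1,-6,1)=-1, clip(4,-6,1)=1, clip(-2,-6,1)=-2 -> [0, -1, 1, -2] (max |s|=2)
Stage 3 (CLIP -7 5): clip(0,-7,5)=0, clip(-1,-7,5)=-1, clip(1,-7,5)=1, clip(-2,-7,5)=-2 -> [0, -1, 1, -2] (max |s|=2)
Overall max amplitude: 4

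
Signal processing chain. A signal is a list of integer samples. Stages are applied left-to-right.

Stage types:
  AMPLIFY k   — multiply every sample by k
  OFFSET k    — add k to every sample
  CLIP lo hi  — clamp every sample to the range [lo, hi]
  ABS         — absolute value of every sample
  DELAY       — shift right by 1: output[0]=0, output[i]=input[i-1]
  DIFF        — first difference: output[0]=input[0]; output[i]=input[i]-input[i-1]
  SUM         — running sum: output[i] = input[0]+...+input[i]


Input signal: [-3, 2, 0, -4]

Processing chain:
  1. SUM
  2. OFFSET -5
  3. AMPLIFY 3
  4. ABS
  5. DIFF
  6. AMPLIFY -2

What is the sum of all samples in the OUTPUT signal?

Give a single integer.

Answer: -60

Derivation:
Input: [-3, 2, 0, -4]
Stage 1 (SUM): sum[0..0]=-3, sum[0..1]=-1, sum[0..2]=-1, sum[0..3]=-5 -> [-3, -1, -1, -5]
Stage 2 (OFFSET -5): -3+-5=-8, -1+-5=-6, -1+-5=-6, -5+-5=-10 -> [-8, -6, -6, -10]
Stage 3 (AMPLIFY 3): -8*3=-24, -6*3=-18, -6*3=-18, -10*3=-30 -> [-24, -18, -18, -30]
Stage 4 (ABS): |-24|=24, |-18|=18, |-18|=18, |-30|=30 -> [24, 18, 18, 30]
Stage 5 (DIFF): s[0]=24, 18-24=-6, 18-18=0, 30-18=12 -> [24, -6, 0, 12]
Stage 6 (AMPLIFY -2): 24*-2=-48, -6*-2=12, 0*-2=0, 12*-2=-24 -> [-48, 12, 0, -24]
Output sum: -60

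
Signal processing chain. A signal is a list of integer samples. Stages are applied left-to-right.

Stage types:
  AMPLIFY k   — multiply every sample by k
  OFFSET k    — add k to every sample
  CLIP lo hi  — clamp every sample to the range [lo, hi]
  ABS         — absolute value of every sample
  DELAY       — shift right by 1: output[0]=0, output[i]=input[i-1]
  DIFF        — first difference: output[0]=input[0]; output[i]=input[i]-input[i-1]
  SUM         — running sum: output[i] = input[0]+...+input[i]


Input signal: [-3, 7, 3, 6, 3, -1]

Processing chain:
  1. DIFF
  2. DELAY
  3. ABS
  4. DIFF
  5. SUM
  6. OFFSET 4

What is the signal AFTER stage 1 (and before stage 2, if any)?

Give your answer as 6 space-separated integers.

Input: [-3, 7, 3, 6, 3, -1]
Stage 1 (DIFF): s[0]=-3, 7--3=10, 3-7=-4, 6-3=3, 3-6=-3, -1-3=-4 -> [-3, 10, -4, 3, -3, -4]

Answer: -3 10 -4 3 -3 -4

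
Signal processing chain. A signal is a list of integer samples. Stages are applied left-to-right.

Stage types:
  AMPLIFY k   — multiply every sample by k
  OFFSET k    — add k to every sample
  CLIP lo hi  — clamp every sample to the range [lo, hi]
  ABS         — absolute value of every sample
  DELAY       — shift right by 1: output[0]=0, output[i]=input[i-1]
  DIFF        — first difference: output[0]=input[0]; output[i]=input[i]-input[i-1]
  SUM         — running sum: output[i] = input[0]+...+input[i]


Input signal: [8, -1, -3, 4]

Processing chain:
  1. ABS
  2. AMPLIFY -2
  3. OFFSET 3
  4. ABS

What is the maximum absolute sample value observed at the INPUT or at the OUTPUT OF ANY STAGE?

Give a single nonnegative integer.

Answer: 16

Derivation:
Input: [8, -1, -3, 4] (max |s|=8)
Stage 1 (ABS): |8|=8, |-1|=1, |-3|=3, |4|=4 -> [8, 1, 3, 4] (max |s|=8)
Stage 2 (AMPLIFY -2): 8*-2=-16, 1*-2=-2, 3*-2=-6, 4*-2=-8 -> [-16, -2, -6, -8] (max |s|=16)
Stage 3 (OFFSET 3): -16+3=-13, -2+3=1, -6+3=-3, -8+3=-5 -> [-13, 1, -3, -5] (max |s|=13)
Stage 4 (ABS): |-13|=13, |1|=1, |-3|=3, |-5|=5 -> [13, 1, 3, 5] (max |s|=13)
Overall max amplitude: 16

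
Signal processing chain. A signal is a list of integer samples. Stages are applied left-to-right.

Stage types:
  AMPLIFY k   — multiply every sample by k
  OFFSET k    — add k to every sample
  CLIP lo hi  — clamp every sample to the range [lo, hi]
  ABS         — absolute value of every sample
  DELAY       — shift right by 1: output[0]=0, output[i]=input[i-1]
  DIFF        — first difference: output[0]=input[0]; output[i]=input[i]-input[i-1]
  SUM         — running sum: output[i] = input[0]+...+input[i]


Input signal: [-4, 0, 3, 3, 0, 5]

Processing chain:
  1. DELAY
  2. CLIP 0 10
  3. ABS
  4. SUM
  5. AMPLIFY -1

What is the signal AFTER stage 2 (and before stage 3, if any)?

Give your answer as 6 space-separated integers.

Input: [-4, 0, 3, 3, 0, 5]
Stage 1 (DELAY): [0, -4, 0, 3, 3, 0] = [0, -4, 0, 3, 3, 0] -> [0, -4, 0, 3, 3, 0]
Stage 2 (CLIP 0 10): clip(0,0,10)=0, clip(-4,0,10)=0, clip(0,0,10)=0, clip(3,0,10)=3, clip(3,0,10)=3, clip(0,0,10)=0 -> [0, 0, 0, 3, 3, 0]

Answer: 0 0 0 3 3 0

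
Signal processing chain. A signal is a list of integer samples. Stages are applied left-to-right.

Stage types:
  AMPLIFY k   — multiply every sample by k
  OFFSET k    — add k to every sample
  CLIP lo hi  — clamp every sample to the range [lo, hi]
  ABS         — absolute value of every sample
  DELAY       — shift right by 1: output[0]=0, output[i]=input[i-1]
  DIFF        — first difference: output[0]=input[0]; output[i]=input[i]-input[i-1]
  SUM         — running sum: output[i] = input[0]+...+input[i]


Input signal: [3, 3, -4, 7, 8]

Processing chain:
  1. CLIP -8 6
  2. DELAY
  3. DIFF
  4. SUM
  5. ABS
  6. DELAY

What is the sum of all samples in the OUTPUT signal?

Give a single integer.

Input: [3, 3, -4, 7, 8]
Stage 1 (CLIP -8 6): clip(3,-8,6)=3, clip(3,-8,6)=3, clip(-4,-8,6)=-4, clip(7,-8,6)=6, clip(8,-8,6)=6 -> [3, 3, -4, 6, 6]
Stage 2 (DELAY): [0, 3, 3, -4, 6] = [0, 3, 3, -4, 6] -> [0, 3, 3, -4, 6]
Stage 3 (DIFF): s[0]=0, 3-0=3, 3-3=0, -4-3=-7, 6--4=10 -> [0, 3, 0, -7, 10]
Stage 4 (SUM): sum[0..0]=0, sum[0..1]=3, sum[0..2]=3, sum[0..3]=-4, sum[0..4]=6 -> [0, 3, 3, -4, 6]
Stage 5 (ABS): |0|=0, |3|=3, |3|=3, |-4|=4, |6|=6 -> [0, 3, 3, 4, 6]
Stage 6 (DELAY): [0, 0, 3, 3, 4] = [0, 0, 3, 3, 4] -> [0, 0, 3, 3, 4]
Output sum: 10

Answer: 10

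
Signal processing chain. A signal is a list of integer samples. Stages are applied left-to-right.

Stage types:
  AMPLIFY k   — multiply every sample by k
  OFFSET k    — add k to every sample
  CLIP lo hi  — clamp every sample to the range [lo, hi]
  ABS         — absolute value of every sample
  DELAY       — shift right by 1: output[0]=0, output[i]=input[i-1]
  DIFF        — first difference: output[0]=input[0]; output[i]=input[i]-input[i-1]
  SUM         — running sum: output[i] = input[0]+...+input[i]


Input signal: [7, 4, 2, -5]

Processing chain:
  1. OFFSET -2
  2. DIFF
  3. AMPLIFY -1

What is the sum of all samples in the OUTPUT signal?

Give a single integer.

Input: [7, 4, 2, -5]
Stage 1 (OFFSET -2): 7+-2=5, 4+-2=2, 2+-2=0, -5+-2=-7 -> [5, 2, 0, -7]
Stage 2 (DIFF): s[0]=5, 2-5=-3, 0-2=-2, -7-0=-7 -> [5, -3, -2, -7]
Stage 3 (AMPLIFY -1): 5*-1=-5, -3*-1=3, -2*-1=2, -7*-1=7 -> [-5, 3, 2, 7]
Output sum: 7

Answer: 7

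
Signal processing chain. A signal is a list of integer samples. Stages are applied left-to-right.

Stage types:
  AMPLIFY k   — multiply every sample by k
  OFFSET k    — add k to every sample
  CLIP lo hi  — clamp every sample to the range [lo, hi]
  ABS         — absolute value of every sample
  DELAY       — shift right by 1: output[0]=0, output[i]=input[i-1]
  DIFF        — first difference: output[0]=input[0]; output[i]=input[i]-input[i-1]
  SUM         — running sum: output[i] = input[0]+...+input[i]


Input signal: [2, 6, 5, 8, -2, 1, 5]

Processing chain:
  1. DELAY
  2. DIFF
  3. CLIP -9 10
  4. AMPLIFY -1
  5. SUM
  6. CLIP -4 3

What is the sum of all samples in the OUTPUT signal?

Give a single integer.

Answer: -15

Derivation:
Input: [2, 6, 5, 8, -2, 1, 5]
Stage 1 (DELAY): [0, 2, 6, 5, 8, -2, 1] = [0, 2, 6, 5, 8, -2, 1] -> [0, 2, 6, 5, 8, -2, 1]
Stage 2 (DIFF): s[0]=0, 2-0=2, 6-2=4, 5-6=-1, 8-5=3, -2-8=-10, 1--2=3 -> [0, 2, 4, -1, 3, -10, 3]
Stage 3 (CLIP -9 10): clip(0,-9,10)=0, clip(2,-9,10)=2, clip(4,-9,10)=4, clip(-1,-9,10)=-1, clip(3,-9,10)=3, clip(-10,-9,10)=-9, clip(3,-9,10)=3 -> [0, 2, 4, -1, 3, -9, 3]
Stage 4 (AMPLIFY -1): 0*-1=0, 2*-1=-2, 4*-1=-4, -1*-1=1, 3*-1=-3, -9*-1=9, 3*-1=-3 -> [0, -2, -4, 1, -3, 9, -3]
Stage 5 (SUM): sum[0..0]=0, sum[0..1]=-2, sum[0..2]=-6, sum[0..3]=-5, sum[0..4]=-8, sum[0..5]=1, sum[0..6]=-2 -> [0, -2, -6, -5, -8, 1, -2]
Stage 6 (CLIP -4 3): clip(0,-4,3)=0, clip(-2,-4,3)=-2, clip(-6,-4,3)=-4, clip(-5,-4,3)=-4, clip(-8,-4,3)=-4, clip(1,-4,3)=1, clip(-2,-4,3)=-2 -> [0, -2, -4, -4, -4, 1, -2]
Output sum: -15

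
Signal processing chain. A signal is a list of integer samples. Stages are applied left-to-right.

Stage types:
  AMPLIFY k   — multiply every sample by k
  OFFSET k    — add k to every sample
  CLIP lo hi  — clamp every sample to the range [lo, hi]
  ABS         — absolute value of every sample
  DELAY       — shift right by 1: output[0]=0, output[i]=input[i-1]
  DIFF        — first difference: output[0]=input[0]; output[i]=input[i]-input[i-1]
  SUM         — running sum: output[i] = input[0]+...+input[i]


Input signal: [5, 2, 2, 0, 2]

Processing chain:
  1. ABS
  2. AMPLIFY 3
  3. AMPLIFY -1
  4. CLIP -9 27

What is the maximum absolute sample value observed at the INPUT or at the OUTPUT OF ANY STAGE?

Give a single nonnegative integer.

Answer: 15

Derivation:
Input: [5, 2, 2, 0, 2] (max |s|=5)
Stage 1 (ABS): |5|=5, |2|=2, |2|=2, |0|=0, |2|=2 -> [5, 2, 2, 0, 2] (max |s|=5)
Stage 2 (AMPLIFY 3): 5*3=15, 2*3=6, 2*3=6, 0*3=0, 2*3=6 -> [15, 6, 6, 0, 6] (max |s|=15)
Stage 3 (AMPLIFY -1): 15*-1=-15, 6*-1=-6, 6*-1=-6, 0*-1=0, 6*-1=-6 -> [-15, -6, -6, 0, -6] (max |s|=15)
Stage 4 (CLIP -9 27): clip(-15,-9,27)=-9, clip(-6,-9,27)=-6, clip(-6,-9,27)=-6, clip(0,-9,27)=0, clip(-6,-9,27)=-6 -> [-9, -6, -6, 0, -6] (max |s|=9)
Overall max amplitude: 15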